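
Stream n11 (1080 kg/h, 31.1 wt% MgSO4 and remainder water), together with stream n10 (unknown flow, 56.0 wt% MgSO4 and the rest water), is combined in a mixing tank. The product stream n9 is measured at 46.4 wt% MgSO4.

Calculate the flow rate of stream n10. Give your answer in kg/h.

1721 kg/h

Let n10 be the unknown flow. Total out = 1080 + n10.
MgSO4 balance: 335.88 + 0.560·n10 = 0.464·(1080 + n10)
(0.560 − 0.464)·n10 = 0.464×1080 − 335.88 = 165.24
n10 = 165.24 / 0.096 = 1721.2 kg/h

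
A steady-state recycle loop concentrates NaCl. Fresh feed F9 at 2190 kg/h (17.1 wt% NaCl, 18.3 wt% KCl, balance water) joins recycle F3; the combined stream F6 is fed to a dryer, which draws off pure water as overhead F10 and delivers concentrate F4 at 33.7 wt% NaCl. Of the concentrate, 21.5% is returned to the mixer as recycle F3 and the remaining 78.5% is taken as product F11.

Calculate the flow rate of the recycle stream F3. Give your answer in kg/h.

Overall NaCl balance (none leaves overhead): NaCl in fresh feed = NaCl in product, i.e. 2190×0.171 = (1−0.215)·F4·0.337.
F4 = 374.49/(0.337×0.785) = 1415.6 kg/h.
Recycle F3 = 0.215×1415.6 = 304.35 kg/h.

304.4 kg/h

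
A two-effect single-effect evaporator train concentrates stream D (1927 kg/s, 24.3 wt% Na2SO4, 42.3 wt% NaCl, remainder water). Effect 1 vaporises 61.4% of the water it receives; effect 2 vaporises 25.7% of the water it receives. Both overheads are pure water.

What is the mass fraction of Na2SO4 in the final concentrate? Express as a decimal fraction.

0.3190

water in feed = 1927×0.334 = 643.62 kg/s.
After stage 1: water left = (1−0.614)×643.62 = 248.44; stream total = 1531.8 kg/s.
After stage 2: water left = (1−0.257)×248.44 = 184.59; final concentrate = 1468 kg/s.
Na2SO4 fraction = 468.26/1468 = 0.3190.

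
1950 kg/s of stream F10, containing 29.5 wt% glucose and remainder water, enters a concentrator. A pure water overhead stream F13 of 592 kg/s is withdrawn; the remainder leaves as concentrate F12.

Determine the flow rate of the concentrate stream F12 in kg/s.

1358 kg/s

Concentrate = 1950 − 592 = 1358 kg/s.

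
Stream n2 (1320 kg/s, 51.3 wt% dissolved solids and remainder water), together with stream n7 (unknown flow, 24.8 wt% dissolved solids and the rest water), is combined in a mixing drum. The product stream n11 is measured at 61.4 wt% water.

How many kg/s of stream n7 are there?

1215 kg/s

Let n7 be the unknown flow. Total out = 1320 + n7.
water balance: 642.84 + 0.752·n7 = 0.614·(1320 + n7)
(0.752 − 0.614)·n7 = 0.614×1320 − 642.84 = 167.64
n7 = 167.64 / 0.138 = 1214.8 kg/s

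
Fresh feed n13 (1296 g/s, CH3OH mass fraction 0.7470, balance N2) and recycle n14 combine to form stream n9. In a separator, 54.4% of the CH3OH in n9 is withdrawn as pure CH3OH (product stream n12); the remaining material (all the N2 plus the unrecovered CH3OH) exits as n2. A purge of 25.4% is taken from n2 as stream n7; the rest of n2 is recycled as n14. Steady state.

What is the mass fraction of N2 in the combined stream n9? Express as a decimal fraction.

N2 enters only via n13 and leaves only via the purge: 1296×0.253 = 0.254×(N2 in n2), and the separator passes all N2, so N2 in n9 = N2 in n2 = 1290.9 g/s.
CH3OH in n9: m_A = 1296×0.747 + (1−0.254)·(1−0.544)·m_A, so m_A = 968.11/0.6598 = 1467.2 g/s.
n9 = 1467.2 + 1290.9 = 2758.1 g/s.
N2 fraction in n9 = 1290.9/2758.1 = 0.4680.

0.4680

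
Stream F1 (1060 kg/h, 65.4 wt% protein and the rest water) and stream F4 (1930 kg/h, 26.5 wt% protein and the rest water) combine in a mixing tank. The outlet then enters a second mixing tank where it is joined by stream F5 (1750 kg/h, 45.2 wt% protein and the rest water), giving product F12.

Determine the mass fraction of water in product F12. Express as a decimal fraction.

Overall, product flow = 4740 kg/h.
water in = 1060×0.346 + 1930×0.735 + 1750×0.548 = 2744.3 kg/h.
water fraction in F12 = 0.579.

0.579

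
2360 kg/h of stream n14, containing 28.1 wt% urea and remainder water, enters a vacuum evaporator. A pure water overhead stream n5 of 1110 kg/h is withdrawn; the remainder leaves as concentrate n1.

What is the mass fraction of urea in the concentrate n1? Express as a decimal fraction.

0.531

urea is not removed: 2360×0.281 = 663.16 kg/h of urea enters n1.
Concentrate = 2360 − 1110 = 1250 kg/h.
Mass fraction = 663.16/1250 = 0.531.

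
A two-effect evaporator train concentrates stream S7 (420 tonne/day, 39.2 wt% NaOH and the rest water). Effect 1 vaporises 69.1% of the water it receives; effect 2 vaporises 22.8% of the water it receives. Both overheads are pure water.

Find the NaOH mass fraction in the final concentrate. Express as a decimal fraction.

0.730

water in feed = 420×0.608 = 255.36 tonne/day.
After stage 1: water left = (1−0.691)×255.36 = 78.906; stream total = 243.55 tonne/day.
After stage 2: water left = (1−0.228)×78.906 = 60.916; final concentrate = 225.56 tonne/day.
NaOH fraction = 164.64/225.56 = 0.730.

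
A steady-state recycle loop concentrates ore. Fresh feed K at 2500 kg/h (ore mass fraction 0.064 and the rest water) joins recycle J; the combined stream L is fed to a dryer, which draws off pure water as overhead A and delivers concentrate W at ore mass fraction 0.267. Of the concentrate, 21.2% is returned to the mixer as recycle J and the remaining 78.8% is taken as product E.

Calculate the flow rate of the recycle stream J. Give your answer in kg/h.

Overall ore balance (none leaves overhead): ore in fresh feed = ore in product, i.e. 2500×0.064 = (1−0.212)·W·0.267.
W = 160/(0.267×0.788) = 760.47 kg/h.
Recycle J = 0.212×760.47 = 161.22 kg/h.

161.2 kg/h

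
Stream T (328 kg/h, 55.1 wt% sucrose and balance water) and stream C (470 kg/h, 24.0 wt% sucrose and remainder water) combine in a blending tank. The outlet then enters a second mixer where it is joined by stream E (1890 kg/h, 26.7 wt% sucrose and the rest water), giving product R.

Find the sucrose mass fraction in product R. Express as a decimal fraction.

0.2969

Overall, product flow = 2688 kg/h.
sucrose in = 328×0.551 + 470×0.240 + 1890×0.267 = 798.16 kg/h.
sucrose fraction in R = 0.2969.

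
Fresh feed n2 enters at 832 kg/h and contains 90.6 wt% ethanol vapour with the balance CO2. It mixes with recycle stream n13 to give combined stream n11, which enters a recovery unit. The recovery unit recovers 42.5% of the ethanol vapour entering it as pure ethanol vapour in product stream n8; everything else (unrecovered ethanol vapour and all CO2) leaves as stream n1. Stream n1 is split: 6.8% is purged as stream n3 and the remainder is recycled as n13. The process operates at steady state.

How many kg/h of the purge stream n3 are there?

CO2 enters only via n2 and leaves only via the purge: 832×0.094 = 0.068×(CO2 in n1), and the recovery unit passes all CO2, so CO2 in n11 = CO2 in n1 = 1150.1 kg/h.
ethanol vapour in n11: m_A = 832×0.906 + (1−0.068)·(1−0.425)·m_A, so m_A = 753.79/0.4641 = 1624.2 kg/h.
n1 = (1−0.425)×1624.2 + 1150.1 = 2084 kg/h.
Purge n3 = 0.068×2084 = 141.71 kg/h.

141.7 kg/h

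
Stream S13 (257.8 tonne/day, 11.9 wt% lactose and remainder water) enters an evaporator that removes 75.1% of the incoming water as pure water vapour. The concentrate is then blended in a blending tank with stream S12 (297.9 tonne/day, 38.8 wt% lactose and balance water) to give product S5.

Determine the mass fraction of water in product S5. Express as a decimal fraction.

Vapour removed = 0.751×0.881×257.8 = 170.57 tonne/day; concentrate = 87.232 tonne/day.
water reaching the mixer = 56.553 (from concentrate) + 297.9×0.612 = 238.87 tonne/day.
Product flow = 87.232 + 297.9 = 385.13 tonne/day; water fraction = 0.6202.

0.6202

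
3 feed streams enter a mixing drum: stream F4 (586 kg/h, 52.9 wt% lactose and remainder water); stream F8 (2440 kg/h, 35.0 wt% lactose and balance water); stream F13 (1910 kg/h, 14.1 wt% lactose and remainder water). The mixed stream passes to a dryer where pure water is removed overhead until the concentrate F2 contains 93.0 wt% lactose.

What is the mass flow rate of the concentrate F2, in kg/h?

1541 kg/h

lactose entering = 586×0.529 + 2440×0.350 + 1910×0.141 = 1433.3 kg/h.
All lactose reports to F2, so F2 = 1433.3/0.930 = 1541.2 kg/h.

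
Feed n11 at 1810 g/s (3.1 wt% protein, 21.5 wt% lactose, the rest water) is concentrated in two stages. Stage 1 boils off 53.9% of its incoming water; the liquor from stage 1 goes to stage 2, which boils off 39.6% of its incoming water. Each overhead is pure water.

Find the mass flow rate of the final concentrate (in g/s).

water in feed = 1810×0.754 = 1364.7 g/s.
After stage 1: water left = (1−0.539)×1364.7 = 629.15; stream total = 1074.4 g/s.
After stage 2: water left = (1−0.396)×629.15 = 380; final concentrate = 825.26 g/s.

825.3 g/s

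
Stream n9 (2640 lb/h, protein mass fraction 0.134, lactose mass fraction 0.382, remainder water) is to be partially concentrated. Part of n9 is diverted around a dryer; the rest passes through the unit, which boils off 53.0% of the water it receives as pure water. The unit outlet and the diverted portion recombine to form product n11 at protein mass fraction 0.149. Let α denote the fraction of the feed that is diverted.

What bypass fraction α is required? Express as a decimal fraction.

0.608

All 2640×0.134 = 353.76 lb/h of protein reaches n11, so n11 = 353.76/0.149 = 2374.2 lb/h and vapour = 265.77 lb/h.
The evaporator receives (1−α)·2640 of feed at 0.484 water and removes 0.530 of that water:
0.530×0.484×(1−α)×2640 = 265.77
(1−α) = 265.77/677.21 = 0.3924;  α = 0.6076.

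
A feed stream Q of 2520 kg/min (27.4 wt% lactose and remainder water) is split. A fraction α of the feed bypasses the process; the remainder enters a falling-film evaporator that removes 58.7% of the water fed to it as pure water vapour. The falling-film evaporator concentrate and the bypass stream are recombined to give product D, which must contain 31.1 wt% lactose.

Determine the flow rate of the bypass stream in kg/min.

All 2520×0.274 = 690.48 kg/min of lactose reaches D, so D = 690.48/0.311 = 2220.2 kg/min and vapour = 299.81 kg/min.
The evaporator receives (1−α)·2520 of feed at 0.726 water and removes 0.587 of that water:
0.587×0.726×(1−α)×2520 = 299.81
(1−α) = 299.81/1073.9 = 0.2792;  α = 0.7208.
Bypass flow = 0.7208×2520 = 1816.5 kg/min.

1816 kg/min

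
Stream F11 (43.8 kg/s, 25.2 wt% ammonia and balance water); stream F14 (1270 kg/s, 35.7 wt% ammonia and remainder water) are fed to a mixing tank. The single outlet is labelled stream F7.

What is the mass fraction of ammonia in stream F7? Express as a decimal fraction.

0.353

Total flow out = 43.8 + 1270 = 1313.8 kg/s.
ammonia in = 43.8×0.252 + 1270×0.357 = 464.43 kg/s.
ammonia mass fraction in F7 = 464.43/1313.8 = 0.353.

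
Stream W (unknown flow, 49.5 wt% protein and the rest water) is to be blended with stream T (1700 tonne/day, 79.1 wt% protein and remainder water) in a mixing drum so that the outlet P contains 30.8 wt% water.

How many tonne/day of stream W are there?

854.3 tonne/day

Let W be the unknown flow. Total out = 1700 + W.
water balance: 355.3 + 0.505·W = 0.308·(1700 + W)
(0.505 − 0.308)·W = 0.308×1700 − 355.3 = 168.3
W = 168.3 / 0.197 = 854.31 tonne/day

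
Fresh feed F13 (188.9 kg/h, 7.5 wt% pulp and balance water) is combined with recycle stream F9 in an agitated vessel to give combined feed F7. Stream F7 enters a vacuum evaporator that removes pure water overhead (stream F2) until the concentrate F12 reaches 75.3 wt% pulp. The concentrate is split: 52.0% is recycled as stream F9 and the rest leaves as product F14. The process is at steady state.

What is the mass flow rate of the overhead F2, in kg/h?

170.1 kg/h

Overall pulp balance (none leaves overhead): pulp in fresh feed = pulp in product, i.e. 188.9×0.075 = (1−0.520)·F12·0.753.
F12 = 14.168/(0.753×0.480) = 39.197 kg/h.
Recycle F9 = 0.520×39.197 = 20.383 kg/h.
Combined feed F7 = 188.9 + 20.383 = 209.28 kg/h.
Overhead F2 = F7 − F12 = 209.28 − 39.197 = 170.09 kg/h.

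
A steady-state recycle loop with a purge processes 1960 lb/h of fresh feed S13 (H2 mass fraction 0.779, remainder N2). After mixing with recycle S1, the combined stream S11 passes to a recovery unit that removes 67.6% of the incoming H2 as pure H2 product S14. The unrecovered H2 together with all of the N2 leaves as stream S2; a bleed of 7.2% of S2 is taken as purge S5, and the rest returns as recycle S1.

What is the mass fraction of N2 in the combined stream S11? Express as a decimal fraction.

0.734

N2 enters only via S13 and leaves only via the purge: 1960×0.221 = 0.072×(N2 in S2), and the recovery unit passes all N2, so N2 in S11 = N2 in S2 = 6016.1 lb/h.
H2 in S11: m_A = 1960×0.779 + (1−0.072)·(1−0.676)·m_A, so m_A = 1526.8/0.6993 = 2183.3 lb/h.
S11 = 2183.3 + 6016.1 = 8199.4 lb/h.
N2 fraction in S11 = 6016.1/8199.4 = 0.734.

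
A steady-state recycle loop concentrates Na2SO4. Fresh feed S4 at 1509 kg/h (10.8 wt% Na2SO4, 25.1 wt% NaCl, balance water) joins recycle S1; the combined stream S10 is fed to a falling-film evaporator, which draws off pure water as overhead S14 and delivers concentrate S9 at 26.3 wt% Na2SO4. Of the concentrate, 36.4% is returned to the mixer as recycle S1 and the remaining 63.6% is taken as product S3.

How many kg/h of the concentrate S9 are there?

974.3 kg/h

Overall Na2SO4 balance (none leaves overhead): Na2SO4 in fresh feed = Na2SO4 in product, i.e. 1509×0.108 = (1−0.364)·S9·0.263.
S9 = 162.97/(0.263×0.636) = 974.32 kg/h.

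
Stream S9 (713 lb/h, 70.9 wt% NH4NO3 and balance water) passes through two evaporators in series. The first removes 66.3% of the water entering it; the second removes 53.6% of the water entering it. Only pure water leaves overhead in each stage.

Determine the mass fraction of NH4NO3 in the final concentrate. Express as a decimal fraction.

0.9397

water in feed = 713×0.291 = 207.48 lb/h.
After stage 1: water left = (1−0.663)×207.48 = 69.922; stream total = 575.44 lb/h.
After stage 2: water left = (1−0.536)×69.922 = 32.444; final concentrate = 537.96 lb/h.
NH4NO3 fraction = 505.52/537.96 = 0.9397.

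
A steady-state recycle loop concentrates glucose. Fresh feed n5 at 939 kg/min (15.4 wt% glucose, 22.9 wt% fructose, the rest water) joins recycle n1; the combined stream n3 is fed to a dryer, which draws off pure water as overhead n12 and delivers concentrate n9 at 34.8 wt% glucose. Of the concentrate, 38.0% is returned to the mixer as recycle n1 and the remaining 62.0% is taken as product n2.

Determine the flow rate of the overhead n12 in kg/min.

523.5 kg/min

Overall glucose balance (none leaves overhead): glucose in fresh feed = glucose in product, i.e. 939×0.154 = (1−0.380)·n9·0.348.
n9 = 144.61/(0.348×0.620) = 670.22 kg/min.
Recycle n1 = 0.380×670.22 = 254.68 kg/min.
Combined feed n3 = 939 + 254.68 = 1193.7 kg/min.
Overhead n12 = n3 − n9 = 1193.7 − 670.22 = 523.47 kg/min.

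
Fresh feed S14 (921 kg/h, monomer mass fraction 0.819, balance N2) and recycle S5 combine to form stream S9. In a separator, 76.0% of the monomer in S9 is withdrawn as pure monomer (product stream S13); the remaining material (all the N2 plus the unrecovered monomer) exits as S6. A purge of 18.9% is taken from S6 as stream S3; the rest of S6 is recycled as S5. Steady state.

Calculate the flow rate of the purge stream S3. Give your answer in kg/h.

209.2 kg/h

N2 enters only via S14 and leaves only via the purge: 921×0.181 = 0.189×(N2 in S6), and the separator passes all N2, so N2 in S9 = N2 in S6 = 882.02 kg/h.
monomer in S9: m_A = 921×0.819 + (1−0.189)·(1−0.760)·m_A, so m_A = 754.3/0.8054 = 936.6 kg/h.
S6 = (1−0.760)×936.6 + 882.02 = 1106.8 kg/h.
Purge S3 = 0.189×1106.8 = 209.19 kg/h.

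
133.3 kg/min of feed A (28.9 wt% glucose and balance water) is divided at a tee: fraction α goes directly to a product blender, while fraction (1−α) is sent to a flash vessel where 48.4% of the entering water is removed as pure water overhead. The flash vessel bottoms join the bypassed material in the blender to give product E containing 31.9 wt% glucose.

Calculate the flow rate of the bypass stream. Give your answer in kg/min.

All 133.3×0.289 = 38.524 kg/min of glucose reaches E, so E = 38.524/0.319 = 120.76 kg/min and vapour = 12.536 kg/min.
The evaporator receives (1−α)·133.3 of feed at 0.711 water and removes 0.484 of that water:
0.484×0.711×(1−α)×133.3 = 12.536
(1−α) = 12.536/45.872 = 0.2733;  α = 0.7267.
Bypass flow = 0.7267×133.3 = 96.871 kg/min.

96.87 kg/min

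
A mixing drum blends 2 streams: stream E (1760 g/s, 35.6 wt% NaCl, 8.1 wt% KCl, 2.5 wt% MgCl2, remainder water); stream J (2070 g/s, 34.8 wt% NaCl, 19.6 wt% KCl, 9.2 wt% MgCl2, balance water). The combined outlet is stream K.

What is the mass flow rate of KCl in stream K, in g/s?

KCl out = KCl in = 1760×0.081 + 2070×0.196 = 548.28 g/s.

548.3 g/s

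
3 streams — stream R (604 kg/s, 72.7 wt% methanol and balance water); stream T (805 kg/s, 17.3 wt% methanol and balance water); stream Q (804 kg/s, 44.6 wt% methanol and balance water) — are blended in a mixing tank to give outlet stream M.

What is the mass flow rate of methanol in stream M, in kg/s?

937 kg/s

methanol out = methanol in = 604×0.727 + 805×0.173 + 804×0.446 = 936.96 kg/s.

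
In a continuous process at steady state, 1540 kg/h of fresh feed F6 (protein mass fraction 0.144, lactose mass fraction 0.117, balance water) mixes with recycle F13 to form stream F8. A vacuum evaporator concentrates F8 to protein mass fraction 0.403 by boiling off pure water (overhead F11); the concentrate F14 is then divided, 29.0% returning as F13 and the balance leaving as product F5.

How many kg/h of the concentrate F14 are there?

775 kg/h

Overall protein balance (none leaves overhead): protein in fresh feed = protein in product, i.e. 1540×0.144 = (1−0.290)·F14·0.403.
F14 = 221.76/(0.403×0.710) = 775.03 kg/h.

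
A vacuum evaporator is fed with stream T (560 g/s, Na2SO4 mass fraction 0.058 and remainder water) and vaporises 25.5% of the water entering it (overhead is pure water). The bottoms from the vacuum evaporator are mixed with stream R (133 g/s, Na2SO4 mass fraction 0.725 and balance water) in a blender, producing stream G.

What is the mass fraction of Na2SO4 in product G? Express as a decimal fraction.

Vapour removed = 0.255×0.942×560 = 134.52 g/s; concentrate = 425.48 g/s.
Na2SO4 reaching the mixer = 32.48 (from concentrate) + 133×0.725 = 128.91 g/s.
Product flow = 425.48 + 133 = 558.48 g/s; Na2SO4 fraction = 0.231.

0.231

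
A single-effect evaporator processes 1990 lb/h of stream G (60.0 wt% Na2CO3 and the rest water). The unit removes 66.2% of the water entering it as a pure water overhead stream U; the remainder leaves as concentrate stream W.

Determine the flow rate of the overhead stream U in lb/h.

527 lb/h

water entering = 1990×0.400 = 796 lb/h; overhead removed = 0.662×796 = 526.95 lb/h.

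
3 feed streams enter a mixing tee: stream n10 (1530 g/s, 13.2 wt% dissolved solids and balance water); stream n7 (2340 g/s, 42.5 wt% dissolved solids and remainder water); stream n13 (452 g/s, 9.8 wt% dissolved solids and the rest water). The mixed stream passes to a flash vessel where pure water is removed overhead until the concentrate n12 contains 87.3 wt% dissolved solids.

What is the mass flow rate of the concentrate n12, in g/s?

dissolved solids entering = 1530×0.132 + 2340×0.425 + 452×0.098 = 1240.8 g/s.
All dissolved solids reports to n12, so n12 = 1240.8/0.873 = 1421.3 g/s.

1421 g/s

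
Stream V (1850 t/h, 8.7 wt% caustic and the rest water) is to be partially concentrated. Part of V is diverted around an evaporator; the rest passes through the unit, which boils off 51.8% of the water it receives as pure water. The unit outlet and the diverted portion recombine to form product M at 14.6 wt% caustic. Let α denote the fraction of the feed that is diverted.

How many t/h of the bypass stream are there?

All 1850×0.087 = 160.95 t/h of caustic reaches M, so M = 160.95/0.146 = 1102.4 t/h and vapour = 747.6 t/h.
The evaporator receives (1−α)·1850 of feed at 0.913 water and removes 0.518 of that water:
0.518×0.913×(1−α)×1850 = 747.6
(1−α) = 747.6/874.93 = 0.8545;  α = 0.1455.
Bypass flow = 0.1455×1850 = 269.22 t/h.

269.2 t/h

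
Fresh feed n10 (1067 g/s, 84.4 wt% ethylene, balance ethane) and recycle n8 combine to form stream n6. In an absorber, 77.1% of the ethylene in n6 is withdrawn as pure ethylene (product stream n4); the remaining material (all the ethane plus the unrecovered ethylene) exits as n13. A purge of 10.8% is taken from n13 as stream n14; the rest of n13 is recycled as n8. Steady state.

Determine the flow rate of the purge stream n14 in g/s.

ethane enters only via n10 and leaves only via the purge: 1067×0.156 = 0.108×(ethane in n13), and the absorber passes all ethane, so ethane in n6 = ethane in n13 = 1541.2 g/s.
ethylene in n6: m_A = 1067×0.844 + (1−0.108)·(1−0.771)·m_A, so m_A = 900.55/0.7957 = 1131.7 g/s.
n13 = (1−0.771)×1131.7 + 1541.2 = 1800.4 g/s.
Purge n14 = 0.108×1800.4 = 194.44 g/s.

194.4 g/s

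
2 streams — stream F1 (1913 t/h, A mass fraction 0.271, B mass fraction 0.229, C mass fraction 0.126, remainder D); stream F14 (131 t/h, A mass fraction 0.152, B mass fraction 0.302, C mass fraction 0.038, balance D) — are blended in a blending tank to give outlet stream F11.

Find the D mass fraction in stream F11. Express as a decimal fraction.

Total flow out = 1913 + 131 = 2044 t/h.
D in = 1913×0.374 + 131×0.508 = 782.01 t/h.
D mass fraction in F11 = 782.01/2044 = 0.383.

0.383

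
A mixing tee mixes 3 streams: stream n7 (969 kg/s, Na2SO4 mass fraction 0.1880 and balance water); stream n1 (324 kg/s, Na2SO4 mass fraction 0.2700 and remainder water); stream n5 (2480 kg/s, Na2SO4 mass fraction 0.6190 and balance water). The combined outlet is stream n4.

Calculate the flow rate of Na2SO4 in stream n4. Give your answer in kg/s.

1805 kg/s

Na2SO4 out = Na2SO4 in = 969×0.188 + 324×0.270 + 2480×0.619 = 1804.8 kg/s.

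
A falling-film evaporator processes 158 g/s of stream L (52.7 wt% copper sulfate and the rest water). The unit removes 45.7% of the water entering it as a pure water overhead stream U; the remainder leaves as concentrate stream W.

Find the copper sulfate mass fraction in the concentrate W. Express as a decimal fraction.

0.672

copper sulfate is not removed: 158×0.527 = 83.266 g/s of copper sulfate enters W.
water entering = 158×0.473 = 74.734 g/s; overhead removed = 0.457×74.734 = 34.153 g/s.
Concentrate = 158 − 34.153 = 123.85 g/s.
Mass fraction = 83.266/123.85 = 0.672.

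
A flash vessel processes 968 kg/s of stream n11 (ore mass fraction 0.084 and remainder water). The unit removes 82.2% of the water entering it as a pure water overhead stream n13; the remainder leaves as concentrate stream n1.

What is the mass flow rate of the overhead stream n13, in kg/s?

728.9 kg/s

water entering = 968×0.916 = 886.69 kg/s; overhead removed = 0.822×886.69 = 728.86 kg/s.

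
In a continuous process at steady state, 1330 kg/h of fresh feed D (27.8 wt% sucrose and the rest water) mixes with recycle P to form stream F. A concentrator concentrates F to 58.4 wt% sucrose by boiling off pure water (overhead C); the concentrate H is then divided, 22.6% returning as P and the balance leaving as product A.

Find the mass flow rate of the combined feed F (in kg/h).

Overall sucrose balance (none leaves overhead): sucrose in fresh feed = sucrose in product, i.e. 1330×0.278 = (1−0.226)·H·0.584.
H = 369.74/(0.584×0.774) = 817.98 kg/h.
Recycle P = 0.226×817.98 = 184.86 kg/h.
Combined feed F = 1330 + 184.86 = 1514.9 kg/h.

1515 kg/h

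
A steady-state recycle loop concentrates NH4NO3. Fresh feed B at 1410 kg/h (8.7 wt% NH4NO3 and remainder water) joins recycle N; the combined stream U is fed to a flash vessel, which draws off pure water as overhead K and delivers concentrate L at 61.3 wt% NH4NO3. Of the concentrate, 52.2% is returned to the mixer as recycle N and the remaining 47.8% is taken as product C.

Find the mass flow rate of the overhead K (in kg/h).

Overall NH4NO3 balance (none leaves overhead): NH4NO3 in fresh feed = NH4NO3 in product, i.e. 1410×0.087 = (1−0.522)·L·0.613.
L = 122.67/(0.613×0.478) = 418.65 kg/h.
Recycle N = 0.522×418.65 = 218.53 kg/h.
Combined feed U = 1410 + 218.53 = 1628.5 kg/h.
Overhead K = U − L = 1628.5 − 418.65 = 1209.9 kg/h.

1210 kg/h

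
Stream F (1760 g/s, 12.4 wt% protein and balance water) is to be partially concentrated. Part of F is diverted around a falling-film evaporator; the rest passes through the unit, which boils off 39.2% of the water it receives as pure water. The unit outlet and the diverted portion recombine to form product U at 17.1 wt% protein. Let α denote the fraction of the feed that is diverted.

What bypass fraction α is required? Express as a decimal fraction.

All 1760×0.124 = 218.24 g/s of protein reaches U, so U = 218.24/0.171 = 1276.3 g/s and vapour = 483.74 g/s.
The evaporator receives (1−α)·1760 of feed at 0.876 water and removes 0.392 of that water:
0.392×0.876×(1−α)×1760 = 483.74
(1−α) = 483.74/604.37 = 0.8004;  α = 0.1996.

0.200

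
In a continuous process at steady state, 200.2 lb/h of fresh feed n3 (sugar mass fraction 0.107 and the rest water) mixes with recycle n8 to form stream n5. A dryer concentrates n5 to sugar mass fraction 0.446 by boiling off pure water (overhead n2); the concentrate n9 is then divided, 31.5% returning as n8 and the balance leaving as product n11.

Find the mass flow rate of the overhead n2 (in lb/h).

152.2 lb/h

Overall sugar balance (none leaves overhead): sugar in fresh feed = sugar in product, i.e. 200.2×0.107 = (1−0.315)·n9·0.446.
n9 = 21.421/(0.446×0.685) = 70.117 lb/h.
Recycle n8 = 0.315×70.117 = 22.087 lb/h.
Combined feed n5 = 200.2 + 22.087 = 222.29 lb/h.
Overhead n2 = n5 − n9 = 222.29 − 70.117 = 152.17 lb/h.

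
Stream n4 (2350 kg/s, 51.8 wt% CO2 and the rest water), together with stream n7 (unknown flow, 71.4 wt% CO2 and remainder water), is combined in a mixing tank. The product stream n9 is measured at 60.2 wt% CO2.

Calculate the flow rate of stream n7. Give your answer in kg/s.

1763 kg/s

Let n7 be the unknown flow. Total out = 2350 + n7.
CO2 balance: 1217.3 + 0.714·n7 = 0.602·(2350 + n7)
(0.714 − 0.602)·n7 = 0.602×2350 − 1217.3 = 197.4
n7 = 197.4 / 0.112 = 1762.5 kg/s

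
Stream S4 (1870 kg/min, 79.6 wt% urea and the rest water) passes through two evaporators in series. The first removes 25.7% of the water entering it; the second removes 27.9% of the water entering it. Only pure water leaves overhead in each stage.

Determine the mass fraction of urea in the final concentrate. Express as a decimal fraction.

0.879

water in feed = 1870×0.204 = 381.48 kg/min.
After stage 1: water left = (1−0.257)×381.48 = 283.44; stream total = 1772 kg/min.
After stage 2: water left = (1−0.279)×283.44 = 204.36; final concentrate = 1692.9 kg/min.
urea fraction = 1488.5/1692.9 = 0.879.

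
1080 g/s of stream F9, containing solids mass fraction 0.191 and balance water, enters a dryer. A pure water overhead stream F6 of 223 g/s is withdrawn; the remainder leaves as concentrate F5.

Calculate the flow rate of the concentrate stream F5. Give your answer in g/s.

Concentrate = 1080 − 223 = 857 g/s.

857 g/s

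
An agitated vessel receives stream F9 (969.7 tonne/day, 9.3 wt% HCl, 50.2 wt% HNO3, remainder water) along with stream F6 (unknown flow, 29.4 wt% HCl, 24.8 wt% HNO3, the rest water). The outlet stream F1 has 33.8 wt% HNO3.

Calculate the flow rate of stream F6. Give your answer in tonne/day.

Let F6 be the unknown flow. Total out = 969.7 + F6.
HNO3 balance: 486.79 + 0.248·F6 = 0.338·(969.7 + F6)
(0.248 − 0.338)·F6 = 0.338×969.7 − 486.79 = -159.03
F6 = -159.03 / -0.090 = 1767 tonne/day

1767 tonne/day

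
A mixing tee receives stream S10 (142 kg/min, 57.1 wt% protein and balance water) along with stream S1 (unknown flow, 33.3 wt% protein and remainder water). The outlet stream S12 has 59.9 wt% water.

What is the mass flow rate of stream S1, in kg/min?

Let S1 be the unknown flow. Total out = 142 + S1.
water balance: 60.918 + 0.667·S1 = 0.599·(142 + S1)
(0.667 − 0.599)·S1 = 0.599×142 − 60.918 = 24.14
S1 = 24.14 / 0.068 = 355 kg/min

355 kg/min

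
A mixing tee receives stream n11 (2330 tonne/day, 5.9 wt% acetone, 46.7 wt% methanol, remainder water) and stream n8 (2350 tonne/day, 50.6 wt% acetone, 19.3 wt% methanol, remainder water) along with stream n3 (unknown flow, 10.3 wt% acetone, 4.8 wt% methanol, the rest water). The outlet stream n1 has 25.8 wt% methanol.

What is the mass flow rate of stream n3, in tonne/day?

Let n3 be the unknown flow. Total out = 4680 + n3.
methanol balance: 1541.7 + 0.048·n3 = 0.258·(4680 + n3)
(0.048 − 0.258)·n3 = 0.258×4680 − 1541.7 = -334.22
n3 = -334.22 / -0.210 = 1591.5 tonne/day

1592 tonne/day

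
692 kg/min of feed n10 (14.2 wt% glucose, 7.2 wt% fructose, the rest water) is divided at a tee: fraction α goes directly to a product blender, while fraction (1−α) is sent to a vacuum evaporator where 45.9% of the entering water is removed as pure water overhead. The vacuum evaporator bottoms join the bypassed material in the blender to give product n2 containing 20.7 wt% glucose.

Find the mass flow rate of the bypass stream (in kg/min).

89.7 kg/min

All 692×0.142 = 98.264 kg/min of glucose reaches n2, so n2 = 98.264/0.207 = 474.71 kg/min and vapour = 217.29 kg/min.
The evaporator receives (1−α)·692 of feed at 0.786 water and removes 0.459 of that water:
0.459×0.786×(1−α)×692 = 217.29
(1−α) = 217.29/249.66 = 0.8704;  α = 0.1296.
Bypass flow = 0.1296×692 = 89.699 kg/min.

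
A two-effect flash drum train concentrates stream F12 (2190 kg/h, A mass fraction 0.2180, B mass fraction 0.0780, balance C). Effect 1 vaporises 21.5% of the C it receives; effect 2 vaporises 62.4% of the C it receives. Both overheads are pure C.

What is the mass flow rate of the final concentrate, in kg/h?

C in feed = 2190×0.704 = 1541.8 kg/h.
After stage 1: C left = (1−0.215)×1541.8 = 1210.3; stream total = 1858.5 kg/h.
After stage 2: C left = (1−0.624)×1210.3 = 455.07; final concentrate = 1103.3 kg/h.

1103 kg/h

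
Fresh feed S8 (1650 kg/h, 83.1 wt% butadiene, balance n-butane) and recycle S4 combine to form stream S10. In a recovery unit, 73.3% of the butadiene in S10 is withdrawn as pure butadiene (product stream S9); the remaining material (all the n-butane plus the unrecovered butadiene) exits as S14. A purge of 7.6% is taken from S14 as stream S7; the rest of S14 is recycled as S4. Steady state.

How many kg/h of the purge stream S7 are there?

n-butane enters only via S8 and leaves only via the purge: 1650×0.169 = 0.076×(n-butane in S14), and the recovery unit passes all n-butane, so n-butane in S10 = n-butane in S14 = 3669.1 kg/h.
butadiene in S10: m_A = 1650×0.831 + (1−0.076)·(1−0.733)·m_A, so m_A = 1371.1/0.7533 = 1820.2 kg/h.
S14 = (1−0.733)×1820.2 + 3669.1 = 4155.1 kg/h.
Purge S7 = 0.076×4155.1 = 315.79 kg/h.

315.8 kg/h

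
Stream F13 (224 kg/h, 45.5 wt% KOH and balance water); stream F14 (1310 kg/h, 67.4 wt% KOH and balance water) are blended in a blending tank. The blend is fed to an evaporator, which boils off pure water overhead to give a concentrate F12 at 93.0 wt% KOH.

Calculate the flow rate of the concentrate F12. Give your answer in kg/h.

KOH entering = 224×0.455 + 1310×0.674 = 984.86 kg/h.
All KOH reports to F12, so F12 = 984.86/0.930 = 1059 kg/h.

1059 kg/h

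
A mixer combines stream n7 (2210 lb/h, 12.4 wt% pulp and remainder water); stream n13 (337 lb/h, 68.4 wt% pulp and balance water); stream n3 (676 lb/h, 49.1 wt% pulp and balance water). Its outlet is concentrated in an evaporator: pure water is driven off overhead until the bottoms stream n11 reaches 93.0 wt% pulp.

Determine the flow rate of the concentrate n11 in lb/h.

pulp entering = 2210×0.124 + 337×0.684 + 676×0.491 = 836.46 lb/h.
All pulp reports to n11, so n11 = 836.46/0.930 = 899.42 lb/h.

899.4 lb/h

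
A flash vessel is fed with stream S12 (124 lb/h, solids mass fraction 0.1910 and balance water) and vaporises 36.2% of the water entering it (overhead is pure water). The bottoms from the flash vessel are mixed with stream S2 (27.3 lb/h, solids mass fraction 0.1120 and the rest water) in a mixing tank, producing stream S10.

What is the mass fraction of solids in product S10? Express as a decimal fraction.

Vapour removed = 0.362×0.809×124 = 36.314 lb/h; concentrate = 87.686 lb/h.
solids reaching the mixer = 23.684 (from concentrate) + 27.3×0.112 = 26.742 lb/h.
Product flow = 87.686 + 27.3 = 114.99 lb/h; solids fraction = 0.2326.

0.2326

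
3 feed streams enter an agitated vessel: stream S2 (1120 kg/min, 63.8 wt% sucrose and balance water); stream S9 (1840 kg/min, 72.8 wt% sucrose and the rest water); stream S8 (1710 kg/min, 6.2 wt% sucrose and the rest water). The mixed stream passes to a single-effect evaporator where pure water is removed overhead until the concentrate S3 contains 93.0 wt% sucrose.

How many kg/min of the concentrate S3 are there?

sucrose entering = 1120×0.638 + 1840×0.728 + 1710×0.062 = 2160.1 kg/min.
All sucrose reports to S3, so S3 = 2160.1/0.930 = 2322.7 kg/min.

2323 kg/min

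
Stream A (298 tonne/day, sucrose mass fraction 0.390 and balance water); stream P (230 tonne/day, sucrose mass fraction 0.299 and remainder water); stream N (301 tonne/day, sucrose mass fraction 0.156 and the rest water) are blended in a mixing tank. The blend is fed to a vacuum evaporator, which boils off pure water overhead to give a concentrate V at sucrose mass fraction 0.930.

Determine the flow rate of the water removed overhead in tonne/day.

sucrose entering = 298×0.390 + 230×0.299 + 301×0.156 = 231.95 tonne/day.
All sucrose reports to V, so V = 231.95/0.930 = 249.4 tonne/day.
Total feed = 829 tonne/day; overhead = 829 − 249.4 = 579.6 tonne/day.

579.6 tonne/day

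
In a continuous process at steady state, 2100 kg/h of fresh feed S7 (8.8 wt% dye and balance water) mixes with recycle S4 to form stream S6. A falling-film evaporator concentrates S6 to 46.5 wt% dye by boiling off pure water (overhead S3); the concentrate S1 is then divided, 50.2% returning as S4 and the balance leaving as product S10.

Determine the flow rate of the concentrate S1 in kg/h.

Overall dye balance (none leaves overhead): dye in fresh feed = dye in product, i.e. 2100×0.088 = (1−0.502)·S1·0.465.
S1 = 184.8/(0.465×0.498) = 798.03 kg/h.

798 kg/h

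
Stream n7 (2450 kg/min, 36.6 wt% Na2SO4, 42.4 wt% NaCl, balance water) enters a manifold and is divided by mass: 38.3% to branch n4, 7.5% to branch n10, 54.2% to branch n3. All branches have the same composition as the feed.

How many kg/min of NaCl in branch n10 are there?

Branch n10 total = 0.075×2450 = 183.75 kg/min.
NaCl in n10 = 0.424×183.75 = 77.91 kg/min.

77.91 kg/min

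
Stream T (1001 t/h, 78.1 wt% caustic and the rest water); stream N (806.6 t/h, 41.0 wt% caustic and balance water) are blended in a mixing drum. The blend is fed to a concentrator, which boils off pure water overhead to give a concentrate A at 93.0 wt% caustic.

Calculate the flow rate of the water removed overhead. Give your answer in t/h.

611.4 t/h

caustic entering = 1001×0.781 + 806.6×0.410 = 1112.5 t/h.
All caustic reports to A, so A = 1112.5/0.930 = 1196.2 t/h.
Total feed = 1807.6 t/h; overhead = 1807.6 − 1196.2 = 611.38 t/h.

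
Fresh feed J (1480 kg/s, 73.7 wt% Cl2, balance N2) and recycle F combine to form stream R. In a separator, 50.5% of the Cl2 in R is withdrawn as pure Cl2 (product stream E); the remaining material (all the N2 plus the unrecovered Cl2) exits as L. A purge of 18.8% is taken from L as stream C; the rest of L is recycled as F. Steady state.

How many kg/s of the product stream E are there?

Cl2 in R: m_A = 1480×0.737 + (1−0.188)·(1−0.505)·m_A, so m_A = 1090.8/0.5981 = 1823.8 kg/s.
Product E = 0.505×1823.8 = 921.03 kg/s.

921 kg/s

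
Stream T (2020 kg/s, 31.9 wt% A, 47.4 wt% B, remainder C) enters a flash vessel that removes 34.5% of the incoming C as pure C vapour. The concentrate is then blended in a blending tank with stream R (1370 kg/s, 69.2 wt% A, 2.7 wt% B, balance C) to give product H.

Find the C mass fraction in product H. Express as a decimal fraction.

Vapour removed = 0.345×0.207×2020 = 144.26 kg/s; concentrate = 1875.7 kg/s.
C reaching the mixer = 273.88 (from concentrate) + 1370×0.281 = 658.85 kg/s.
Product flow = 1875.7 + 1370 = 3245.7 kg/s; C fraction = 0.203.

0.203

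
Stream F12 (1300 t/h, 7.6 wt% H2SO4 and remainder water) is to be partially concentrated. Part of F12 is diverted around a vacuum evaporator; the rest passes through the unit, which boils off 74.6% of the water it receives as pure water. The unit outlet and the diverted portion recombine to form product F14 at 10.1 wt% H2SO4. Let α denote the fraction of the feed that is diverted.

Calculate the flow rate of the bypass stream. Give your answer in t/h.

All 1300×0.076 = 98.8 t/h of H2SO4 reaches F14, so F14 = 98.8/0.101 = 978.22 t/h and vapour = 321.78 t/h.
The evaporator receives (1−α)·1300 of feed at 0.924 water and removes 0.746 of that water:
0.746×0.924×(1−α)×1300 = 321.78
(1−α) = 321.78/896.1 = 0.3591;  α = 0.6409.
Bypass flow = 0.6409×1300 = 833.18 t/h.

833.2 t/h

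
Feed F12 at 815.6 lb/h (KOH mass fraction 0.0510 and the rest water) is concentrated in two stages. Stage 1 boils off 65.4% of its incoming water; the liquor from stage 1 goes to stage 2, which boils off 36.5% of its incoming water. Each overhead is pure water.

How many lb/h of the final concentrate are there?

211.7 lb/h

water in feed = 815.6×0.949 = 774 lb/h.
After stage 1: water left = (1−0.654)×774 = 267.81; stream total = 309.4 lb/h.
After stage 2: water left = (1−0.365)×267.81 = 170.06; final concentrate = 211.65 lb/h.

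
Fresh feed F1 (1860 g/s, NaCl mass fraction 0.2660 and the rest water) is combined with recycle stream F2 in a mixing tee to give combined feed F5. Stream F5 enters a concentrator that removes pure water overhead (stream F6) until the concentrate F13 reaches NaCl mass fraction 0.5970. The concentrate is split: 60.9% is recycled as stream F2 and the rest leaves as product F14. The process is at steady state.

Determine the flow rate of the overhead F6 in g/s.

Overall NaCl balance (none leaves overhead): NaCl in fresh feed = NaCl in product, i.e. 1860×0.266 = (1−0.609)·F13·0.597.
F13 = 494.76/(0.597×0.391) = 2119.5 g/s.
Recycle F2 = 0.609×2119.5 = 1290.8 g/s.
Combined feed F5 = 1860 + 1290.8 = 3150.8 g/s.
Overhead F6 = F5 − F13 = 3150.8 − 2119.5 = 1031.3 g/s.

1031 g/s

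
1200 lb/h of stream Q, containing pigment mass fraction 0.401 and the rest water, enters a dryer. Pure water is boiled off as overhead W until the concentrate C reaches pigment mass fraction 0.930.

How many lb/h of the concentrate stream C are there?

pigment is conserved: 1200×0.401 = 481.2 lb/h all reports to the concentrate.
Concentrate = 481.2/(target fraction) = 517.42 lb/h.

517.4 lb/h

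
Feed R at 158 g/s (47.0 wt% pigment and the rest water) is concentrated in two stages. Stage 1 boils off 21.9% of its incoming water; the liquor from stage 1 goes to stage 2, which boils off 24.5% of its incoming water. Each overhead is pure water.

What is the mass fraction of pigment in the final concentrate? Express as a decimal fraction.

water in feed = 158×0.530 = 83.74 g/s.
After stage 1: water left = (1−0.219)×83.74 = 65.401; stream total = 139.66 g/s.
After stage 2: water left = (1−0.245)×65.401 = 49.378; final concentrate = 123.64 g/s.
pigment fraction = 74.26/123.64 = 0.601.

0.601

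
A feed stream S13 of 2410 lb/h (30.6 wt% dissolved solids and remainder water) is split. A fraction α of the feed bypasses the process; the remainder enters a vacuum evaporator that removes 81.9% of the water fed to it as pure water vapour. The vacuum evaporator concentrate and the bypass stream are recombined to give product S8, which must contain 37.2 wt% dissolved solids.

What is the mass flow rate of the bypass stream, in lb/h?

All 2410×0.306 = 737.46 lb/h of dissolved solids reaches S8, so S8 = 737.46/0.372 = 1982.4 lb/h and vapour = 427.58 lb/h.
The evaporator receives (1−α)·2410 of feed at 0.694 water and removes 0.819 of that water:
0.819×0.694×(1−α)×2410 = 427.58
(1−α) = 427.58/1369.8 = 0.3121;  α = 0.6879.
Bypass flow = 0.6879×2410 = 1657.7 lb/h.

1658 lb/h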